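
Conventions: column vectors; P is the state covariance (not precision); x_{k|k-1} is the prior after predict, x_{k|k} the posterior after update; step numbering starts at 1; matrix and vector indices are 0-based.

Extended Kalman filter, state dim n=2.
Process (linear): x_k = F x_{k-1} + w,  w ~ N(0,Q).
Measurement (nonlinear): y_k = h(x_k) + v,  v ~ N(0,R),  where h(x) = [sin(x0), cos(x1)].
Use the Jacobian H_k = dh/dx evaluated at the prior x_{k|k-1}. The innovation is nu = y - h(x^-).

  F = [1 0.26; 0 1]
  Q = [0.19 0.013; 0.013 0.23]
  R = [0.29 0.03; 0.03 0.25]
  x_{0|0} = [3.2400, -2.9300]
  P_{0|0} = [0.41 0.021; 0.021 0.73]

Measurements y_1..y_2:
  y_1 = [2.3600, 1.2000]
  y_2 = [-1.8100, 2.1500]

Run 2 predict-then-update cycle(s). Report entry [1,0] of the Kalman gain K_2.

step 1: x^-=[2.4782, -2.9300]  P^-=[0.6603 0.2238; 0.2238 0.9600]  H_jac=[-0.7879 0.0000; 0.0000 0.2100]  S=[0.6999 -0.0070; -0.0070 0.2923]  K=[-0.7419 0.1429; -0.2451 0.6838]  nu=[1.7442, 2.1777]  x^+=[1.4955, -1.8684]  P^+=[0.2676 0.0642; 0.0642 0.7789]
step 2: x^-=[1.0097, -1.8684]  P^-=[0.5436 0.2797; 0.2797 1.0089]  H_jac=[0.5321 0.0000; 0.0000 0.9560]  S=[0.4439 0.1723; 0.1723 1.1722]  K=[0.5972 0.1403; 0.0169 0.8204]  nu=[-2.6567, 2.4433]  x^+=[-0.2338, 0.0913]  P^+=[0.3334 0.0554; 0.0554 0.2151]

K[1,0] = 0.0169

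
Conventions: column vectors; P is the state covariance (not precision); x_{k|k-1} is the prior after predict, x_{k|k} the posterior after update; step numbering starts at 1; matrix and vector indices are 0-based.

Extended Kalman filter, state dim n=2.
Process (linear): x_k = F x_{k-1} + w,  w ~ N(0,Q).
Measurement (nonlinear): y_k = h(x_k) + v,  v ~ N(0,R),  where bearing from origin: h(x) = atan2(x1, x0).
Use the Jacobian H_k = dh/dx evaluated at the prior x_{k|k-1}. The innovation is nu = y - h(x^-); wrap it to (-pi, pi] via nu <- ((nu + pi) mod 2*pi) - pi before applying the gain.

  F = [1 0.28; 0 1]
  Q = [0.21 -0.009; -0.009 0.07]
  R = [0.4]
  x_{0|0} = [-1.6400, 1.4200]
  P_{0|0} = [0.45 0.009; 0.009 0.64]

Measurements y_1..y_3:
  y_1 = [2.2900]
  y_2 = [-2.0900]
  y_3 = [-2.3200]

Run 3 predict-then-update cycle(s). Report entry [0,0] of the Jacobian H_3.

step 1: x^-=[-1.2424, 1.4200]  P^-=[0.7152 0.1792; 0.1792 0.7100]  H_jac=[-0.3989 -0.3490]  S=[0.6502]  K=[-0.5350; -0.4911]  nu=[0.0004]  x^+=[-1.2426, 1.4198]  P^+=[0.5291 0.0084; 0.0084 0.5532]
step 2: x^-=[-0.8451, 1.4198]  P^-=[0.7872 0.1543; 0.1543 0.6232]  H_jac=[-0.5201 -0.3096]  S=[0.7223]  K=[-0.6329; -0.3782]  nu=[2.0855]  x^+=[-2.1650, 0.6311]  P^+=[0.4979 -0.0186; -0.0186 0.5199]
step 3: x^-=[-1.9883, 0.6311]  P^-=[0.7382 0.1180; 0.1180 0.5899]  H_jac=[-0.1450 -0.4569]  S=[0.5543]  K=[-0.2904; -0.5171]  nu=[1.1289]  x^+=[-2.3161, 0.0473]  P^+=[0.6915 0.0347; 0.0347 0.4417]

H_jac[0,0] = -0.1450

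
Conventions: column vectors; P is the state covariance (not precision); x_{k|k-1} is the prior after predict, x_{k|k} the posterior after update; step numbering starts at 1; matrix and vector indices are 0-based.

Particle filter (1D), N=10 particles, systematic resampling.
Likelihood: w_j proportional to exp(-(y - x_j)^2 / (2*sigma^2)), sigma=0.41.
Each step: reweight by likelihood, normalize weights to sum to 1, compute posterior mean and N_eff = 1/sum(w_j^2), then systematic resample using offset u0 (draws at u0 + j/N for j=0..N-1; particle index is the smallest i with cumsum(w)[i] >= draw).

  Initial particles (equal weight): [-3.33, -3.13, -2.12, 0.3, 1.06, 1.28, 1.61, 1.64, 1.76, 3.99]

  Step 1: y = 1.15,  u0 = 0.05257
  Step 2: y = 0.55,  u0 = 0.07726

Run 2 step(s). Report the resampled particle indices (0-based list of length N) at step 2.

resampled_idx = [0, 0, 1, 1, 2, 2, 3, 4, 5, 7]

step 1: w=[0.0000, 0.0000, 0.0000, 0.0343, 0.2874, 0.2800, 0.1569, 0.1441, 0.0973, 0.0000]  mean=1.3335  Neff=4.6084  idx=[4, 4, 4, 5, 5, 5, 6, 6, 7, 8]
step 2: w=[0.2185, 0.2185, 0.2185, 0.0971, 0.0971, 0.0971, 0.0167, 0.0167, 0.0138, 0.0061]  mean=1.1548  Neff=5.8057  idx=[0, 0, 1, 1, 2, 2, 3, 4, 5, 7]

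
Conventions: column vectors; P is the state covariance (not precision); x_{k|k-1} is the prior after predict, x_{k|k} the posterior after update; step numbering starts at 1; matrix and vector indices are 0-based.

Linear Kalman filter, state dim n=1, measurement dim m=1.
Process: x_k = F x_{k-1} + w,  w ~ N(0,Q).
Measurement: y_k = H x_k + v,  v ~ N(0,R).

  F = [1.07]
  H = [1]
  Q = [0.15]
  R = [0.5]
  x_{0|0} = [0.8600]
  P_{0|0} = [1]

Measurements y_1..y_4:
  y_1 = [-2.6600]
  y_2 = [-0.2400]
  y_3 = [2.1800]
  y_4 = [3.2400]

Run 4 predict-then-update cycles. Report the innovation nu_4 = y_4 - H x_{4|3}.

step 1: x^-=[0.9202]  P^-=[1.2949]  S=[1.7949]  K=[0.7214]  nu=[-3.5802]  x^+=[-1.6627]  P^+=[0.3607]
step 2: x^-=[-1.7791]  P^-=[0.5630]  S=[1.0630]  K=[0.5296]  nu=[1.5391]  x^+=[-0.9639]  P^+=[0.2648]
step 3: x^-=[-1.0314]  P^-=[0.4532]  S=[0.9532]  K=[0.4754]  nu=[3.2114]  x^+=[0.4954]  P^+=[0.2377]
step 4: x^-=[0.5301]  P^-=[0.4222]  S=[0.9222]  K=[0.4578]  nu=[2.7099]  x^+=[1.7707]  P^+=[0.2289]

innov = [2.7099]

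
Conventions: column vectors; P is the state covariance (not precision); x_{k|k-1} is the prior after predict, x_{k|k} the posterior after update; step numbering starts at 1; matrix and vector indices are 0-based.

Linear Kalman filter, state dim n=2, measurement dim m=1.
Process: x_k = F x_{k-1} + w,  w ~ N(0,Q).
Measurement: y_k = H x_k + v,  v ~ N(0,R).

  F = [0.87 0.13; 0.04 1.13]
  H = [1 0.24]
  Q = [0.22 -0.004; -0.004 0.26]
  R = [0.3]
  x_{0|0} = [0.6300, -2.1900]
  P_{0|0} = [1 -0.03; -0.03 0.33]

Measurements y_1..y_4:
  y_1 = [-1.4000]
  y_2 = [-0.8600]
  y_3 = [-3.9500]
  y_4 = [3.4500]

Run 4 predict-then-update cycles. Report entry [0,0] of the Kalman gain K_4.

step 1: x^-=[0.2634, -2.4495]  P^-=[0.9757 0.0496; 0.0496 0.6803]  S=[1.3387]  K=[0.7377; 0.1590]  nu=[-1.0755]  x^+=[-0.5300, -2.6205]  P^+=[0.2471 -0.1074; -0.1074 0.6464]
step 2: x^-=[-0.8018, -2.9824]  P^-=[0.3937 -0.0066; -0.0066 1.0761]  S=[0.7525]  K=[0.5210; 0.3344]  nu=[0.6576]  x^+=[-0.4592, -2.7625]  P^+=[0.1894 -0.1377; -0.1377 0.9919]
step 3: x^-=[-0.7586, -3.1400]  P^-=[0.3489 0.0122; 0.0122 1.5144]  S=[0.7420]  K=[0.4742; 0.5062]  nu=[-2.4378]  x^+=[-1.9146, -4.3741]  P^+=[0.1821 -0.1660; -0.1660 1.3243]
step 4: x^-=[-2.2343, -5.0193]  P^-=[0.3427 0.0329; 0.0329 1.9363]  S=[0.7700]  K=[0.4553; 0.6462]  nu=[6.8890]  x^+=[0.9021, -0.5676]  P^+=[0.1831 -0.1937; -0.1937 1.6147]

K[0,0] = 0.4553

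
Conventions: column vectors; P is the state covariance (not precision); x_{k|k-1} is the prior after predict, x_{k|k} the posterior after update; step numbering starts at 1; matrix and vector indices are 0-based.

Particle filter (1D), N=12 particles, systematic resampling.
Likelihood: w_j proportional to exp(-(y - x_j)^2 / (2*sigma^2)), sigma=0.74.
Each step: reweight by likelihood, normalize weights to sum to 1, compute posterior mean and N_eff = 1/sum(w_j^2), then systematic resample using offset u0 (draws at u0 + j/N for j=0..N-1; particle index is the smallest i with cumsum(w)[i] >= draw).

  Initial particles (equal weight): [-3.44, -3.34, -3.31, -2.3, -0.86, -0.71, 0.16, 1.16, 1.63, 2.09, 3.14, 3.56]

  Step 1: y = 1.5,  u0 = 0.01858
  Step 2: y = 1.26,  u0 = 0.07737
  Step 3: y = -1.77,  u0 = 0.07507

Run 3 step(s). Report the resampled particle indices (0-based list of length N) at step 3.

step 1: w=[0.0000, 0.0000, 0.0000, 0.0000, 0.0021, 0.0039, 0.0662, 0.3070, 0.3360, 0.2483, 0.0293, 0.0071]  mean=1.5459  Neff=3.6477  idx=[6, 7, 7, 7, 7, 8, 8, 8, 8, 9, 9, 9]
step 2: w=[0.0352, 0.1051, 0.1051, 0.1051, 0.1051, 0.0936, 0.0936, 0.0936, 0.0936, 0.0566, 0.0566, 0.0566]  mean=1.4587  Neff=11.0948  idx=[1, 2, 2, 3, 4, 5, 6, 7, 8, 8, 10, 11]
step 3: w=[0.1874, 0.1874, 0.1874, 0.1874, 0.1874, 0.0124, 0.0124, 0.0124, 0.0124, 0.0124, 0.0006, 0.0006]  mean=1.1902  Neff=5.6715  idx=[0, 0, 1, 1, 2, 2, 3, 3, 3, 4, 4, 9]

resampled_idx = [0, 0, 1, 1, 2, 2, 3, 3, 3, 4, 4, 9]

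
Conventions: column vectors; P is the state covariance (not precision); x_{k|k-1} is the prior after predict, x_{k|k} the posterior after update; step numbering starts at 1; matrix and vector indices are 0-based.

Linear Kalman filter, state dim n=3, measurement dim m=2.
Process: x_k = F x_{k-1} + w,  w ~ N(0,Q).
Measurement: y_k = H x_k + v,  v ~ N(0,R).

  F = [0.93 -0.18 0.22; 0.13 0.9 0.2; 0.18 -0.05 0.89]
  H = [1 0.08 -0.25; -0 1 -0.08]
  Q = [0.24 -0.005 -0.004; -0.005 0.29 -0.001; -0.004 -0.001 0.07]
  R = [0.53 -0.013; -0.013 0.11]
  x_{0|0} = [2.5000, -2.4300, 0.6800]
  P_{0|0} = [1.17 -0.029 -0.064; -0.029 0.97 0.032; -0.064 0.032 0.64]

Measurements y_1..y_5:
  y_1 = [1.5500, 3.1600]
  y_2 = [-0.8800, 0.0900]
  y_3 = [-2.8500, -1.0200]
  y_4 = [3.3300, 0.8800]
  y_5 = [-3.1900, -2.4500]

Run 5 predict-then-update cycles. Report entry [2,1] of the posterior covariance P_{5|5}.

step 1: x^-=[2.9120, -1.7260, 1.1767]  P^-=[1.2953 -0.0247 0.2672; -0.0247 1.1225 0.1077; 0.2672 0.1077 0.5944]  S=[1.7278 0.0150; 0.0150 1.2190]  K=[0.7103 -0.0465; 0.0142 0.9135; 0.0732 0.0485]  nu=[-0.9297, 4.9801]  x^+=[2.0199, 2.8104, 1.3500]  P^+=[0.4220 0.0000 0.1796; 0.0000 0.1044 0.0510; 0.1796 0.0510 0.5822]
step 2: x^-=[1.6697, 3.0619, 1.4246]  P^-=[0.7060 0.1015 0.3287; 0.1015 0.4327 0.1754; 0.3287 0.1754 0.5981]  S=[1.1210 0.0639; 0.0639 0.5184]  K=[0.5594 0.0763; 0.0366 0.8030; 0.1594 0.2263]  nu=[-2.4385, -2.8580]  x^+=[0.0877, 0.6778, 0.3890]  P^+=[0.3468 0.0180 0.2109; 0.0180 0.0931 0.0659; 0.2109 0.0659 0.5385]
step 3: x^-=[0.0452, 0.6992, 0.3281]  P^-=[0.6440 0.1161 0.3305; 0.1161 0.4317 0.1857; 0.3305 0.1857 0.5694]  S=[1.0583 0.0750; 0.0750 0.5157]  K=[0.5324 0.0965; 0.0416 0.8024; 0.1744 0.2464]  nu=[-2.8691, -1.6929]  x^+=[-1.6457, -0.7786, -0.5894]  P^+=[0.3315 0.0204 0.2089; 0.0204 0.0929 0.0648; 0.2089 0.0648 0.4994]
step 4: x^-=[-1.5200, -1.0326, -0.7819]  P^-=[0.6274 0.1139 0.3186; 0.1139 0.4298 0.1776; 0.3186 0.1776 0.5374]  S=[1.0456 0.0750; 0.0750 0.5148]  K=[0.5258 0.0952; 0.0419 0.8011; 0.1729 0.2363]  nu=[4.7372, 1.8500]  x^+=[1.1468, 0.6480, 0.4741]  P^+=[0.3262 0.0197 0.2014; 0.0197 0.0925 0.0614; 0.2014 0.0614 0.4713]
step 5: x^-=[1.0541, 0.8271, 0.5959]  P^-=[0.6189 0.1094 0.3063; 0.1094 0.4265 0.1686; 0.3063 0.1686 0.5128]  S=[1.0413 0.0731; 0.0731 0.5128]  K=[0.5228 0.0911; 0.0413 0.7995; 0.1683 0.2248]  nu=[-4.1613, -3.2294]  x^+=[-1.4158, -1.9266, -0.8301]  P^+=[0.3230 0.0188 0.1945; 0.0188 0.0921 0.0587; 0.1945 0.0587 0.4519]

P_post[2,1] = 0.0587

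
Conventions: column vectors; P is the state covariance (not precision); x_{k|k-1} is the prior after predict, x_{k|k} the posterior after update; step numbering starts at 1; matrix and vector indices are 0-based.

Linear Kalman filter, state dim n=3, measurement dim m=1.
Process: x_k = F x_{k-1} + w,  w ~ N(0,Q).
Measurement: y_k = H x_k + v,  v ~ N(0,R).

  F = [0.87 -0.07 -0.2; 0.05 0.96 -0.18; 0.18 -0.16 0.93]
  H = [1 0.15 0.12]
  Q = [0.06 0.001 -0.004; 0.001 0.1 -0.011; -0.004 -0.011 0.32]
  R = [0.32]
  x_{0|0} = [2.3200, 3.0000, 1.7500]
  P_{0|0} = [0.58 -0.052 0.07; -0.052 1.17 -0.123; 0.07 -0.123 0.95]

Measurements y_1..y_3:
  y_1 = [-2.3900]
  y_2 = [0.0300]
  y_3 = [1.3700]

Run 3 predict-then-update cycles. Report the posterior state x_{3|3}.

x_post = [-0.0420, 2.6334, -1.2608]

step 1: x^-=[1.4584, 2.6810, 1.5651]  P^-=[0.5213 -0.0510 -0.0107; -0.0510 1.2468 -0.4655; -0.0107 -0.4655 1.2534]  S=[0.8527]  K=[0.6008; 0.0940; 0.0820]  nu=[-4.4384]  x^+=[-1.2082, 2.2640, 1.2012]  P^+=[0.2135 -0.0992 -0.0527; -0.0992 1.2392 -0.4720; -0.0527 -0.4720 1.2477]
step 2: x^-=[-1.4499, 1.8968, 0.5374]  P^-=[0.2947 -0.0171 -0.1988; -0.0171 1.4376 -0.8604; -0.1988 -0.8604 1.5663]  S=[0.5858]  K=[0.4580; 0.1627; -0.2388]  nu=[1.1308]  x^+=[-0.9319, 2.0807, 0.2674]  P^+=[0.1718 -0.0607 -0.1347; -0.0607 1.4221 -0.8376; -0.1347 -0.8376 1.5329]
step 3: x^-=[-1.0099, 1.9028, -0.2520]  P^-=[0.2892 0.0903 -0.3135; 0.0903 1.7468 -1.2684; -0.3135 -1.2684 1.8955]  S=[0.5820]  K=[0.4555; 0.3438; -0.4748]  nu=[2.1247]  x^+=[-0.0420, 2.6334, -1.2608]  P^+=[0.1684 -0.0009 -0.1876; -0.0009 1.6780 -1.1734; -0.1876 -1.1734 1.7643]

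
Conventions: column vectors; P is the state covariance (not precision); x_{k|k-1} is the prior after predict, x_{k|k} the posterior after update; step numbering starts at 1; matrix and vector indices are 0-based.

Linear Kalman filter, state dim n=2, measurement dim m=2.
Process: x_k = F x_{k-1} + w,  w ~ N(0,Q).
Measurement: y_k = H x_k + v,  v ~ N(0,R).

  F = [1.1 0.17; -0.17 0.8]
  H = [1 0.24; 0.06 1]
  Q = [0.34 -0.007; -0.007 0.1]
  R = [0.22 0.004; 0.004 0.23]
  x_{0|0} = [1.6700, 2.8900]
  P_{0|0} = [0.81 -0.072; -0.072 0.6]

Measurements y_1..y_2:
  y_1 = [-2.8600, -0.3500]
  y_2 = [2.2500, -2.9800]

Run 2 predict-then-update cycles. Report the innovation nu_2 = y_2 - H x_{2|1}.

step 1: x^-=[2.3283, 2.0281]  P^-=[1.3105 -0.1381; -0.1381 0.5270]  S=[1.4946 0.0690; 0.0690 0.7451]  K=[0.8620 -0.1597; -0.0401 0.6998]  nu=[-5.6750, -2.5178]  x^+=[-2.1618, 0.4937]  P^+=[0.1999 -0.0453; -0.0453 0.1635]
step 2: x^-=[-2.2941, 0.7624]  P^-=[0.5696 -0.0607; -0.0607 0.2227]  S=[0.7734 0.0301; 0.0301 0.4475]  K=[0.7220 -0.1077; -0.0284 0.4915]  nu=[4.3611, -3.6048]  x^+=[1.2428, -1.1334]  P^+=[0.1660 -0.0319; -0.0319 0.1148]

innov = [4.3611, -3.6048]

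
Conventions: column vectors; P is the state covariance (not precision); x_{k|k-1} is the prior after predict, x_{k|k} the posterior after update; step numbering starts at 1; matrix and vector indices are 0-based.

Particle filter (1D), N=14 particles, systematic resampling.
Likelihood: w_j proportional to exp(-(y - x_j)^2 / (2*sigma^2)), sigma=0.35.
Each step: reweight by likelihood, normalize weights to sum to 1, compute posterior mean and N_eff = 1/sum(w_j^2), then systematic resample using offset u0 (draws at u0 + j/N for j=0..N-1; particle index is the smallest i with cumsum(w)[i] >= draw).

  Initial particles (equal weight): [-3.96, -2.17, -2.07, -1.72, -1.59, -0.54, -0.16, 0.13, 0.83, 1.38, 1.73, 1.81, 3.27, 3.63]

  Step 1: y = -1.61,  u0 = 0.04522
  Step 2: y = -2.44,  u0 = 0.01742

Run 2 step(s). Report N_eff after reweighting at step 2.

N_eff = 6.8198

step 1: w=[0.0000, 0.1046, 0.1585, 0.3579, 0.3754, 0.0035, 0.0001, 0.0000, 0.0000, 0.0000, 0.0000, 0.0000, 0.0000, 0.0000]  mean=-1.7695  Neff=3.2775  idx=[1, 2, 2, 2, 3, 3, 3, 3, 3, 4, 4, 4, 4, 4]
step 2: w=[0.2235, 0.1721, 0.1721, 0.1721, 0.0363, 0.0363, 0.0363, 0.0363, 0.0363, 0.0158, 0.0158, 0.0158, 0.0158, 0.0158]  mean=-1.9910  Neff=6.8198  idx=[0, 0, 0, 1, 1, 1, 2, 2, 3, 3, 3, 5, 7, 10]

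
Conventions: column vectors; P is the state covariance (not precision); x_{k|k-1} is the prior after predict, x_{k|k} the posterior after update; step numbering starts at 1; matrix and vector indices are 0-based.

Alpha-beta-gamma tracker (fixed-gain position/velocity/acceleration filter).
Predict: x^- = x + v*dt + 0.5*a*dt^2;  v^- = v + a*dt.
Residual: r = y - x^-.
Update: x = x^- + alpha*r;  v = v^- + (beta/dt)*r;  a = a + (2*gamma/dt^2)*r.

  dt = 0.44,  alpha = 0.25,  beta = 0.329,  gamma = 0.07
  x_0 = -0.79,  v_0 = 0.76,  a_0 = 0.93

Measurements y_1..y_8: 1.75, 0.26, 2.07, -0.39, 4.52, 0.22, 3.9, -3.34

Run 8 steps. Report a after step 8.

step 1: x_pred=-0.3656  r=2.1156  x^+=0.1633  v^+=2.7511  a^+=2.4599
step 2: x_pred=1.6119  r=-1.3519  x^+=1.2739  v^+=2.8226  a^+=1.4822
step 3: x_pred=2.6593  r=-0.5893  x^+=2.5120  v^+=3.0341  a^+=1.0561
step 4: x_pred=3.9492  r=-4.3392  x^+=2.8644  v^+=0.2542  a^+=-2.0818
step 5: x_pred=2.7747  r=1.7453  x^+=3.2111  v^+=0.6432  a^+=-0.8197
step 6: x_pred=3.4147  r=-3.1947  x^+=2.6160  v^+=-2.1063  a^+=-3.1300
step 7: x_pred=1.3863  r=2.5137  x^+=2.0147  v^+=-1.6039  a^+=-1.3122
step 8: x_pred=1.1820  r=-4.5220  x^+=0.0515  v^+=-5.5625  a^+=-4.5822

a_post = -4.5822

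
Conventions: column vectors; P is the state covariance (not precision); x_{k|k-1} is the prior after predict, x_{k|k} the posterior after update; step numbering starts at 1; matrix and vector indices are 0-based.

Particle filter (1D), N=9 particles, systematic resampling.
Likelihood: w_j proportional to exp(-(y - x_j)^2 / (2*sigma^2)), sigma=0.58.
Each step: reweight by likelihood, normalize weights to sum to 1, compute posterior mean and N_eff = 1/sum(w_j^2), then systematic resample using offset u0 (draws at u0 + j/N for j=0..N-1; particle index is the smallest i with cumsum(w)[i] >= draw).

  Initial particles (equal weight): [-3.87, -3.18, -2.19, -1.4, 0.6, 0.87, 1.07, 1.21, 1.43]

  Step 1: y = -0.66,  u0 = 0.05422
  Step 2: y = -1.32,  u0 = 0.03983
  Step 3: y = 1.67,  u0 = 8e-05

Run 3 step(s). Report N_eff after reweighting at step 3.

step 1: w=[0.0000, 0.0001, 0.0499, 0.7170, 0.1528, 0.0499, 0.0189, 0.0089, 0.0025]  mean=-0.9437  Neff=1.8422  idx=[3, 3, 3, 3, 3, 3, 3, 4, 5]
step 2: w=[0.1428, 0.1428, 0.1428, 0.1428, 0.1428, 0.1428, 0.1428, 0.0006, 0.0001]  mean=-1.3985  Neff=7.0100  idx=[0, 1, 1, 2, 3, 4, 4, 5, 6]
step 3: w=[0.1111, 0.1111, 0.1111, 0.1111, 0.1111, 0.1111, 0.1111, 0.1111, 0.1111]  mean=-1.4000  Neff=9.0000  idx=[0, 1, 2, 3, 4, 5, 6, 7, 8]

N_eff = 9.0000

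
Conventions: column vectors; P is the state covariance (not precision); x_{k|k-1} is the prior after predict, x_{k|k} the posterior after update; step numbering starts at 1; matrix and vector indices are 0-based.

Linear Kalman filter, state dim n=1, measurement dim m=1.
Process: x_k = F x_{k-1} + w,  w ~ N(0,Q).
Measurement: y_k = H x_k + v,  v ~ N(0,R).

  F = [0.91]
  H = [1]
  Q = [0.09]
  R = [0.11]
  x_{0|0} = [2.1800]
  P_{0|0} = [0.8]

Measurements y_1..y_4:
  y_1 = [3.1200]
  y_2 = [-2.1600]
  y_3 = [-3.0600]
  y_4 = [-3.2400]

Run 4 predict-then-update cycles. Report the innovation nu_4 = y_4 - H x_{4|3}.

innov = [-1.5683]

step 1: x^-=[1.9838]  P^-=[0.7525]  S=[0.8625]  K=[0.8725]  nu=[1.1362]  x^+=[2.9751]  P^+=[0.0960]
step 2: x^-=[2.7073]  P^-=[0.1695]  S=[0.2795]  K=[0.6064]  nu=[-4.8673]  x^+=[-0.2442]  P^+=[0.0667]
step 3: x^-=[-0.2222]  P^-=[0.1452]  S=[0.2552]  K=[0.5690]  nu=[-2.8378]  x^+=[-1.8370]  P^+=[0.0626]
step 4: x^-=[-1.6717]  P^-=[0.1418]  S=[0.2518]  K=[0.5632]  nu=[-1.5683]  x^+=[-2.5550]  P^+=[0.0620]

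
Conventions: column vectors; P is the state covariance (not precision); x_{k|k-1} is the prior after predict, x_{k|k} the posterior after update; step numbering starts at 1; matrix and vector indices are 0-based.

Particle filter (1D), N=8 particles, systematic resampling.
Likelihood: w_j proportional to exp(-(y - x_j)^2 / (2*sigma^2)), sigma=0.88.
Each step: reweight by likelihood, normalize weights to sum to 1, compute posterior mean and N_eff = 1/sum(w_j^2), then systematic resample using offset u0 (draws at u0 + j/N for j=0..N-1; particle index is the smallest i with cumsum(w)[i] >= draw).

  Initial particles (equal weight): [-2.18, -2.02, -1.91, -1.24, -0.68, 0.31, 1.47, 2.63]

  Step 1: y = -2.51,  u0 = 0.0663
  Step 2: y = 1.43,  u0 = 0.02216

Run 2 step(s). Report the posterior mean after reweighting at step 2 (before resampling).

step 1: w=[0.3051, 0.2803, 0.2594, 0.1155, 0.0377, 0.0019, 0.0000, 0.0000]  mean=-1.8952  Neff=3.9409  idx=[0, 0, 1, 1, 1, 2, 2, 3]
step 2: w=[0.0166, 0.0166, 0.0345, 0.0345, 0.0345, 0.0558, 0.0558, 0.7517]  mean=-1.4267  Neff=1.7381  idx=[1, 5, 7, 7, 7, 7, 7, 7]

post_mean = -1.4267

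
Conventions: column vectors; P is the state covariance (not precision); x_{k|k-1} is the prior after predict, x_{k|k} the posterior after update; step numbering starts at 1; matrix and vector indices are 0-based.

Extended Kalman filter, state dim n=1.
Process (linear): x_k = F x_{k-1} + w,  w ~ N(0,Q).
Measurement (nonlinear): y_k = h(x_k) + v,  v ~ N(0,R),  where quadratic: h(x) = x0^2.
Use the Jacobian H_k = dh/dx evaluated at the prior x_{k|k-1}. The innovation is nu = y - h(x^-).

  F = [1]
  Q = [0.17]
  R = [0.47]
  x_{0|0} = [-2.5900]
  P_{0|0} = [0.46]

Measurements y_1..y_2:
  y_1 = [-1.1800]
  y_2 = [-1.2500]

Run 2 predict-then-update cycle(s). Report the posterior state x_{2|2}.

step 1: x^-=[-2.5900]  P^-=[0.6300]  H_jac=[-5.1800]  S=[17.3744]  K=[-0.1878]  nu=[-7.8881]  x^+=[-1.1084]  P^+=[0.0170]
step 2: x^-=[-1.1084]  P^-=[0.1870]  H_jac=[-2.2168]  S=[1.3892]  K=[-0.2985]  nu=[-2.4785]  x^+=[-0.3686]  P^+=[0.0633]

x_post = [-0.3686]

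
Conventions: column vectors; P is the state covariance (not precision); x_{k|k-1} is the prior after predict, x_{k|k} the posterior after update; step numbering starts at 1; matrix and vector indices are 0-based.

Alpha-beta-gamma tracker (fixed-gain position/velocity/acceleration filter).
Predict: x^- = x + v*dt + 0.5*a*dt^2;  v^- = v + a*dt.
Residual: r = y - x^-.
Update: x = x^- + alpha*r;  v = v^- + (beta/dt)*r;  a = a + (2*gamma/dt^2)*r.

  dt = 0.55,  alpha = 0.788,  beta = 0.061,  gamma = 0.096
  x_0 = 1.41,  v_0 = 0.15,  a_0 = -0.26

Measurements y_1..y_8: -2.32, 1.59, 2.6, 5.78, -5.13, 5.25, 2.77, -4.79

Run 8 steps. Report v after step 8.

step 1: x_pred=1.4532  r=-3.7732  x^+=-1.5201  v^+=-0.4115  a^+=-2.6549
step 2: x_pred=-2.1480  r=3.7380  x^+=0.7976  v^+=-1.4571  a^+=-0.2824
step 3: x_pred=-0.0466  r=2.6466  x^+=2.0389  v^+=-1.3189  a^+=1.3974
step 4: x_pred=1.5249  r=4.2551  x^+=4.8779  v^+=-0.0783  a^+=4.0982
step 5: x_pred=5.4547  r=-10.5847  x^+=-2.8860  v^+=1.0017  a^+=-2.6200
step 6: x_pred=-2.7314  r=7.9814  x^+=3.5579  v^+=0.4459  a^+=2.4458
step 7: x_pred=4.1731  r=-1.4031  x^+=3.0675  v^+=1.6355  a^+=1.5553
step 8: x_pred=4.2022  r=-8.9922  x^+=-2.8836  v^+=1.4936  a^+=-4.1522

v_post = 1.4936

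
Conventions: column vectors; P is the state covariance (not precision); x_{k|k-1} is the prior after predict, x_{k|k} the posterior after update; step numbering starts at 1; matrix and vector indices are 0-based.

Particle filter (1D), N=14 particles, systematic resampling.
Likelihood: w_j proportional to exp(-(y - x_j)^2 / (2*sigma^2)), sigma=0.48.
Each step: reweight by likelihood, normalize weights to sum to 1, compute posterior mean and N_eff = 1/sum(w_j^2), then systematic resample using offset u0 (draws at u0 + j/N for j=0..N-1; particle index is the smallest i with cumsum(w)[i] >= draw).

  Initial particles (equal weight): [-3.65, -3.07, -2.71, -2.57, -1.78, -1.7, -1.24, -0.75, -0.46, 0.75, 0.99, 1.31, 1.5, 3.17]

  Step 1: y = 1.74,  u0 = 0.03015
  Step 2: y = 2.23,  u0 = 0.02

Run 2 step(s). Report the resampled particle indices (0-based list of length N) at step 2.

step 1: w=[0.0000, 0.0000, 0.0000, 0.0000, 0.0000, 0.0000, 0.0000, 0.0000, 0.0000, 0.0603, 0.1491, 0.3385, 0.4461, 0.0060]  mean=1.3244  Neff=2.9454  idx=[9, 10, 10, 11, 11, 11, 11, 11, 12, 12, 12, 12, 12, 12]
step 2: w=[0.0031, 0.0129, 0.0129, 0.0576, 0.0576, 0.0576, 0.0576, 0.0576, 0.1138, 0.1138, 0.1138, 0.1138, 0.1138, 0.1138]  mean=1.4298  Neff=10.5610  idx=[2, 4, 5, 6, 7, 8, 9, 9, 10, 11, 11, 12, 12, 13]

resampled_idx = [2, 4, 5, 6, 7, 8, 9, 9, 10, 11, 11, 12, 12, 13]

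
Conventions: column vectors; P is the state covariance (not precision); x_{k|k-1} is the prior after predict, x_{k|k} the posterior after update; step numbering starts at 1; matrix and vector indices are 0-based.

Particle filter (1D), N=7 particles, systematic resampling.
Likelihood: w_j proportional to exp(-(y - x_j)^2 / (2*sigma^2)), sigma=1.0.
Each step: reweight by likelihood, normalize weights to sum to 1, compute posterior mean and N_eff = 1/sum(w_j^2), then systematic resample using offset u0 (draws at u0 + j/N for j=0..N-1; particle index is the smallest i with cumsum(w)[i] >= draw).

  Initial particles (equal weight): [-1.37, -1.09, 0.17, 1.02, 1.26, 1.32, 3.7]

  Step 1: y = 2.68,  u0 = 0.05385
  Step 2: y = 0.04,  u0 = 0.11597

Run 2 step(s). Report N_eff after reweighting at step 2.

N_eff = 4.9206

step 1: w=[0.0002, 0.0005, 0.0259, 0.1526, 0.2209, 0.2401, 0.3598]  mean=2.0858  Neff=3.8482  idx=[3, 4, 4, 5, 5, 6, 6]
step 2: w=[0.2522, 0.1937, 0.1937, 0.1797, 0.1797, 0.0005, 0.0005]  mean=1.2235  Neff=4.9206  idx=[0, 1, 1, 2, 3, 4, 4]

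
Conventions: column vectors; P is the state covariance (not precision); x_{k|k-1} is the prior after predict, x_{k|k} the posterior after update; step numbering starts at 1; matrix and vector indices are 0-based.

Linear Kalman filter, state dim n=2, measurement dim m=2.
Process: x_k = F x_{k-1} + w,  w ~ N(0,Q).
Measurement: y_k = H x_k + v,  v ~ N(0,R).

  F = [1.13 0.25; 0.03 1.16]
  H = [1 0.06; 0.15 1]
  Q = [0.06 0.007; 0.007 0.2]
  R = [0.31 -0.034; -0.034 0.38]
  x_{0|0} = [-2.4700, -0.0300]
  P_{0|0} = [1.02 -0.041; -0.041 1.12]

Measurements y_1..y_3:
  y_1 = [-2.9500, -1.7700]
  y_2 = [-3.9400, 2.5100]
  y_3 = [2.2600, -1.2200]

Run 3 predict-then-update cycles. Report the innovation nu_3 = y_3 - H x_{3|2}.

innov = [5.8760, -2.1025]

step 1: x^-=[-2.7986, -0.1089]  P^-=[1.4093 0.3123; 0.3123 1.7051]  S=[1.7629 0.5948; 0.5948 2.2105]  K=[0.8030 0.0208; -0.0354 0.8021]  nu=[-0.1449, -1.2413]  x^+=[-2.9408, -1.0994]  P^+=[0.2517 -0.0571; -0.0571 0.3146]
step 2: x^-=[-3.5979, -1.3635]  P^-=[0.3687 0.0314; 0.0314 0.6195]  S=[0.6847 0.0902; 0.0902 1.0173]  K=[0.5363 0.0377; 0.0196 0.6119]  nu=[-0.2602, 4.4132]  x^+=[-3.5710, 1.3319]  P^+=[0.1667 -0.0289; -0.0289 0.2362]
step 3: x^-=[-3.7023, 1.4379]  P^-=[0.2713 0.0430; 0.0430 0.5160]  S=[0.5883 0.0811; 0.0811 0.9150]  K=[0.4585 0.0509; 0.0477 0.5667]  nu=[5.8760, -2.1025]  x^+=[-1.1151, 0.5264]  P^+=[0.1415 -0.0175; -0.0175 0.2164]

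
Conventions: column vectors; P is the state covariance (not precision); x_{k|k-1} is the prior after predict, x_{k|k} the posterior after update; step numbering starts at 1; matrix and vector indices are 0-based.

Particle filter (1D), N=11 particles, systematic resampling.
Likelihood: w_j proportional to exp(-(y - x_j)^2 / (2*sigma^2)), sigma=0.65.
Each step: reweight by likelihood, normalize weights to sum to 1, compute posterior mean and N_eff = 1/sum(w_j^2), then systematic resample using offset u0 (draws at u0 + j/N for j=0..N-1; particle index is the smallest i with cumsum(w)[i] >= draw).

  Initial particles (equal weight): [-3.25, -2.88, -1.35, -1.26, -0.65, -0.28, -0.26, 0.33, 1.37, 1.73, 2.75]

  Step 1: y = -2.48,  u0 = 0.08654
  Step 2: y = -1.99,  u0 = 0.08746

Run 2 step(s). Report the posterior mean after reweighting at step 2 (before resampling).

post_mean = -2.3639

step 1: w=[0.2848, 0.4753, 0.1267, 0.0987, 0.0109, 0.0019, 0.0017, 0.0001, 0.0000, 0.0000, 0.0000]  mean=-2.5978  Neff=3.0037  idx=[0, 0, 0, 1, 1, 1, 1, 1, 2, 3, 4]
step 2: w=[0.0415, 0.0415, 0.0415, 0.1063, 0.1063, 0.1063, 0.1063, 0.1063, 0.1672, 0.1445, 0.0324]  mean=-2.3639  Neff=8.9659  idx=[2, 3, 4, 5, 6, 6, 7, 8, 8, 9, 10]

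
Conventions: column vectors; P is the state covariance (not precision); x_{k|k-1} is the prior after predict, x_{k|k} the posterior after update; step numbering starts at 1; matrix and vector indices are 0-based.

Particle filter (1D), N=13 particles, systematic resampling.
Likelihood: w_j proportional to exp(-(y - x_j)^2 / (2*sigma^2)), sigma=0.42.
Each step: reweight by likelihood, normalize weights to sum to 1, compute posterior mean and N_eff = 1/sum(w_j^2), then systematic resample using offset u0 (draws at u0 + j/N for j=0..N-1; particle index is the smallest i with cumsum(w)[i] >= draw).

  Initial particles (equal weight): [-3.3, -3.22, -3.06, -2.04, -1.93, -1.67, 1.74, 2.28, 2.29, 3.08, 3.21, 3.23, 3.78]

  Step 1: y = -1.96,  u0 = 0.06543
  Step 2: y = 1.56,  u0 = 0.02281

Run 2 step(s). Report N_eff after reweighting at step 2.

N_eff = 4.0770

step 1: w=[0.0022, 0.0039, 0.0115, 0.3486, 0.3541, 0.2797, 0.0000, 0.0000, 0.0000, 0.0000, 0.0000, 0.0000, 0.0000]  mean=-1.9167  Neff=3.0743  idx=[3, 3, 3, 3, 4, 4, 4, 4, 4, 5, 5, 5, 5]
step 2: w=[0.0002, 0.0002, 0.0002, 0.0002, 0.0017, 0.0017, 0.0017, 0.0017, 0.0017, 0.2476, 0.2476, 0.2476, 0.2476]  mean=-1.6726  Neff=4.0770  idx=[9, 9, 9, 9, 10, 10, 10, 11, 11, 11, 12, 12, 12]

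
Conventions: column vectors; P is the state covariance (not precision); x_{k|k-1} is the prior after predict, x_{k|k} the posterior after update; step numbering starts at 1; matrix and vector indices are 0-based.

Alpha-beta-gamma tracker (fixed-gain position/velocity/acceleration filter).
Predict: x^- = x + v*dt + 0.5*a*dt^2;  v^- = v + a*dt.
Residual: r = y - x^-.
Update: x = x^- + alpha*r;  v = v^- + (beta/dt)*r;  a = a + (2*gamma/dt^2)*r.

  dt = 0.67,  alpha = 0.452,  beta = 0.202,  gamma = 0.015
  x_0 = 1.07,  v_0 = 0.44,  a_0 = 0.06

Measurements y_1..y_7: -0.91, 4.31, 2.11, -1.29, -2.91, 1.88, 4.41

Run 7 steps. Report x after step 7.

x_post = 1.6008

step 1: x_pred=1.3783  r=-2.2883  x^+=0.3440  v^+=-0.2097  a^+=-0.0929
step 2: x_pred=0.1826  r=4.1274  x^+=2.0482  v^+=0.9724  a^+=0.1829
step 3: x_pred=2.7408  r=-0.6308  x^+=2.4557  v^+=0.9048  a^+=0.1408
step 4: x_pred=3.0935  r=-4.3835  x^+=1.1121  v^+=-0.3225  a^+=-0.1522
step 5: x_pred=0.8619  r=-3.7719  x^+=-0.8430  v^+=-1.5617  a^+=-0.4043
step 6: x_pred=-1.9800  r=3.8600  x^+=-0.2353  v^+=-0.6687  a^+=-0.1463
step 7: x_pred=-0.7162  r=5.1262  x^+=1.6008  v^+=0.7787  a^+=0.1963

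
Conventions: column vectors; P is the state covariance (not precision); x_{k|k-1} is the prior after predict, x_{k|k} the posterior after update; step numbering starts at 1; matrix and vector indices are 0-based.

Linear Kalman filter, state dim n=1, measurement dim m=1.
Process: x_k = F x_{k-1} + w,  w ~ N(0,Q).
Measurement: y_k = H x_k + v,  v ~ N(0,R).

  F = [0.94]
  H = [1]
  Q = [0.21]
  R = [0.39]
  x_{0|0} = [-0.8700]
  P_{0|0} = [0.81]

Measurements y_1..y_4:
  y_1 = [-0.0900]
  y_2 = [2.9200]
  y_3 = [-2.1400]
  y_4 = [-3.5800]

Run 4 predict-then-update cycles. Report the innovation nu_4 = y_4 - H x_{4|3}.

innov = [-3.1977]

step 1: x^-=[-0.8178]  P^-=[0.9257]  S=[1.3157]  K=[0.7036]  nu=[0.7278]  x^+=[-0.3057]  P^+=[0.2744]
step 2: x^-=[-0.2874]  P^-=[0.4525]  S=[0.8425]  K=[0.5371]  nu=[3.2074]  x^+=[1.4352]  P^+=[0.2095]
step 3: x^-=[1.3491]  P^-=[0.3951]  S=[0.7851]  K=[0.5032]  nu=[-3.4891]  x^+=[-0.4067]  P^+=[0.1963]
step 4: x^-=[-0.3823]  P^-=[0.3834]  S=[0.7734]  K=[0.4957]  nu=[-3.1977]  x^+=[-1.9676]  P^+=[0.1933]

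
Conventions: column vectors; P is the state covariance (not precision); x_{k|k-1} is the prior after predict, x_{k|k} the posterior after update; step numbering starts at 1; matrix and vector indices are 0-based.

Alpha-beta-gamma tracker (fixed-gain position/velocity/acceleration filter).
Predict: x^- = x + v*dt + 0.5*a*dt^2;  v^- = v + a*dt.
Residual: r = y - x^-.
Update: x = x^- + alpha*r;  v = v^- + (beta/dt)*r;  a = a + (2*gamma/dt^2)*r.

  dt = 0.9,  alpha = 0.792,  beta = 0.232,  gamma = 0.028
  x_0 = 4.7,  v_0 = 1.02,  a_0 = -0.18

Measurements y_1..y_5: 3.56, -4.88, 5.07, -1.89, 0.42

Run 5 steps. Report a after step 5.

a_post = -0.2961

step 1: x_pred=5.5451  r=-1.9851  x^+=3.9729  v^+=0.3463  a^+=-0.3172
step 2: x_pred=4.1561  r=-9.0361  x^+=-3.0005  v^+=-2.2685  a^+=-0.9420
step 3: x_pred=-5.4237  r=10.4937  x^+=2.8873  v^+=-0.4113  a^+=-0.2165
step 4: x_pred=2.4295  r=-4.3195  x^+=-0.9915  v^+=-1.7196  a^+=-0.5151
step 5: x_pred=-2.7478  r=3.1678  x^+=-0.2389  v^+=-1.3666  a^+=-0.2961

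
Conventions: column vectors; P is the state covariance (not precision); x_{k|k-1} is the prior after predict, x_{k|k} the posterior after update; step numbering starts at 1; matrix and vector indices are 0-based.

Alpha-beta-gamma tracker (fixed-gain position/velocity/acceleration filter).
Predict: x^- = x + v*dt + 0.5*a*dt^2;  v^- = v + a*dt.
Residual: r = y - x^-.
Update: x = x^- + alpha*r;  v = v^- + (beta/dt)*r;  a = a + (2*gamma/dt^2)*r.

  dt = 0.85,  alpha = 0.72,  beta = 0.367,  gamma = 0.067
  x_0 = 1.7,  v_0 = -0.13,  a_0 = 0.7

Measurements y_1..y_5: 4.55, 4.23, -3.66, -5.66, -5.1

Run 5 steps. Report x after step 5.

step 1: x_pred=1.8424  r=2.7076  x^+=3.7919  v^+=1.6341  a^+=1.2022
step 2: x_pred=5.6151  r=-1.3851  x^+=4.6178  v^+=2.0579  a^+=0.9453
step 3: x_pred=6.7085  r=-10.3685  x^+=-0.7568  v^+=-1.6154  a^+=-0.9777
step 4: x_pred=-2.4831  r=-3.1769  x^+=-4.7705  v^+=-3.8181  a^+=-1.5669
step 5: x_pred=-8.5819  r=3.4819  x^+=-6.0749  v^+=-3.6467  a^+=-0.9212

x_post = -6.0749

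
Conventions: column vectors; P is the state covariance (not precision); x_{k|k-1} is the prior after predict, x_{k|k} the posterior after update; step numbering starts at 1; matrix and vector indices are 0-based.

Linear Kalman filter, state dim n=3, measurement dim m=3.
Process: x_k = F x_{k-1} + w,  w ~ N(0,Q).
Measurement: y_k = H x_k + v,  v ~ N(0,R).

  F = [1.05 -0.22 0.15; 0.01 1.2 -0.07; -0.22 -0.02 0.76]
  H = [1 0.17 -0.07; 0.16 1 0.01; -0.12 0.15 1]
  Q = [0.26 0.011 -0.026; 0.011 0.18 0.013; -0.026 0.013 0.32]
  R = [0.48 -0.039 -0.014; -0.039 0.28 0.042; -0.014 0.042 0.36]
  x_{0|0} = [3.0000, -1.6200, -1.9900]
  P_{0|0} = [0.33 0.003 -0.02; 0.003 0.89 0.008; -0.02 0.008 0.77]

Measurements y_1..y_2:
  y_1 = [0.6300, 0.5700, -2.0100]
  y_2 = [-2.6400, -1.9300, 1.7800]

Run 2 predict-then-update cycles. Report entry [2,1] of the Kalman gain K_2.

K[2,1] = -0.0888

step 1: x^-=[3.2079, -1.7747, -2.1400]  P^-=[0.6760 -0.2218 -0.0271; -0.2218 1.4642 -0.0440; -0.0271 -0.0440 0.7876]  S=[1.1316 0.0927 -0.1760; 0.0927 1.6896 0.2294; -0.1760 0.2294 1.1915]  K=[0.5712 -0.0966 -0.0158; -0.0427 0.8476 0.0002; 0.0373 -0.1192 0.6866]  nu=[-2.4260, 1.8528, 0.7812]  x^+=[1.6308, -0.1003, -1.9150]  P^+=[0.2971 -0.0979 0.0326; -0.0979 0.2548 -0.0137; 0.0326 -0.0137 0.2476]
step 2: x^-=[1.4472, 0.0300, -1.8122]  P^-=[0.6618 -0.1839 -0.0407; -0.1839 0.5481 0.0072; -0.0407 0.0072 0.4662]  S=[1.1030 -0.0296 -0.1758; -0.0296 0.7862 0.1345; -0.1758 0.1345 0.8666]  K=[0.5653 -0.0708 -0.0448; -0.0629 0.6550 0.0142; 0.0220 -0.0888 0.5631]  nu=[-4.2191, -2.1734, 3.7613]  x^+=[-0.9523, -1.0751, 0.4058]  P^+=[0.2916 -0.0906 0.0216; -0.0906 0.2010 -0.0075; 0.0216 -0.0075 0.2024]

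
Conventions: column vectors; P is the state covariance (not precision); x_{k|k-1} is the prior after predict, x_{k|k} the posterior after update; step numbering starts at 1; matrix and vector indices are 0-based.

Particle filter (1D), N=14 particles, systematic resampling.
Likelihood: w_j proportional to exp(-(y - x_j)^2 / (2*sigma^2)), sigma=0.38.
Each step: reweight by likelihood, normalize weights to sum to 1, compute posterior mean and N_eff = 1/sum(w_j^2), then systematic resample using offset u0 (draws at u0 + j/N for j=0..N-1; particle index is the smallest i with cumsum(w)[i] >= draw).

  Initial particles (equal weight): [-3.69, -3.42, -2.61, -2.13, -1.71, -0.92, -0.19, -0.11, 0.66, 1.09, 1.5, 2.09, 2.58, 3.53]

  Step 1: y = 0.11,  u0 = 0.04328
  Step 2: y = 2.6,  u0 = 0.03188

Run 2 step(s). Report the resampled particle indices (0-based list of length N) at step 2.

resampled_idx = [11, 11, 11, 11, 11, 12, 12, 12, 12, 13, 13, 13, 13, 13]

step 1: w=[0.0000, 0.0000, 0.0000, 0.0000, 0.0000, 0.0127, 0.3677, 0.4247, 0.1762, 0.0181, 0.0006, 0.0000, 0.0000, 0.0000]  mean=0.0086  Neff=2.8811  idx=[6, 6, 6, 6, 6, 7, 7, 7, 7, 7, 7, 8, 8, 8]
step 2: w=[0.0000, 0.0000, 0.0000, 0.0000, 0.0000, 0.0000, 0.0000, 0.0000, 0.0000, 0.0000, 0.0000, 0.3333, 0.3333, 0.3333]  mean=0.6600  Neff=3.0001  idx=[11, 11, 11, 11, 11, 12, 12, 12, 12, 13, 13, 13, 13, 13]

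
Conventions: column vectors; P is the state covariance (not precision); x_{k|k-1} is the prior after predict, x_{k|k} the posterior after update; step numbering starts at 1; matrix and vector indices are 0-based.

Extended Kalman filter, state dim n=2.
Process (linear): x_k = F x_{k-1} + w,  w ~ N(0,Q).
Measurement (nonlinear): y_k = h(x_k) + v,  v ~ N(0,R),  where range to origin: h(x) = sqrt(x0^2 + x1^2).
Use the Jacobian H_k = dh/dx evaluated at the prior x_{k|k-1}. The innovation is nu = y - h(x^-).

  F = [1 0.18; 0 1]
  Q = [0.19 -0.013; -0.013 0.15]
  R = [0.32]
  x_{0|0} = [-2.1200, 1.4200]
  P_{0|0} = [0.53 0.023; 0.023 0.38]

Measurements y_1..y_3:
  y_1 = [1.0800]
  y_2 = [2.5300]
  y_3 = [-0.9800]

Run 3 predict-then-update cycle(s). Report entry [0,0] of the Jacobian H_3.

step 1: x^-=[-1.8644, 1.4200]  P^-=[0.7406 0.0784; 0.0784 0.5300]  H_jac=[-0.7955 0.6059]  S=[0.9077]  K=[-0.5967; 0.2851]  nu=[-1.2636]  x^+=[-1.1104, 1.0598]  P^+=[0.4174 0.2328; 0.2328 0.4562]
step 2: x^-=[-0.9196, 1.0598]  P^-=[0.7060 0.3019; 0.3019 0.6062]  H_jac=[-0.6554 0.7553]  S=[0.6701]  K=[-0.3501; 0.3880]  nu=[1.1269]  x^+=[-1.3141, 1.4970]  P^+=[0.6238 0.3930; 0.3930 0.5054]
step 3: x^-=[-1.0447, 1.4970]  P^-=[0.9717 0.4709; 0.4709 0.6554]  H_jac=[-0.5723 0.8201]  S=[0.6369]  K=[-0.2667; 0.4207]  nu=[-2.8054]  x^+=[-0.2965, 0.3168]  P^+=[0.9263 0.5424; 0.5424 0.5427]

H_jac[0,0] = -0.5723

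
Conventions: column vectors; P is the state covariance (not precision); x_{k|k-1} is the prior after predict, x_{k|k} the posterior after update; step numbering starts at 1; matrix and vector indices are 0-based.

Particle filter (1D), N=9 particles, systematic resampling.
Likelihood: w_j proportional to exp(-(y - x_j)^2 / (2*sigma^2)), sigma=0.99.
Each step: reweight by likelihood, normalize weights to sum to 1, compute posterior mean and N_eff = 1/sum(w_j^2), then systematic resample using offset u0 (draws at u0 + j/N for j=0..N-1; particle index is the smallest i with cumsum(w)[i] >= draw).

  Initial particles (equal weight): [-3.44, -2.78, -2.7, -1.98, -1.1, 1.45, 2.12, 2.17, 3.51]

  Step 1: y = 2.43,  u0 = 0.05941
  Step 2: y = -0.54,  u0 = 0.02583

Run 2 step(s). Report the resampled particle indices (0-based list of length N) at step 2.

step 1: w=[0.0000, 0.0000, 0.0000, 0.0000, 0.0006, 0.1986, 0.3087, 0.3132, 0.1788]  mean=2.2493  Neff=3.7756  idx=[5, 5, 6, 6, 6, 7, 7, 8, 8]
step 2: w=[0.3365, 0.3365, 0.0687, 0.0687, 0.0687, 0.0599, 0.0599, 0.0006, 0.0006]  mean=1.6767  Neff=4.0352  idx=[0, 0, 0, 1, 1, 1, 2, 3, 5]

resampled_idx = [0, 0, 0, 1, 1, 1, 2, 3, 5]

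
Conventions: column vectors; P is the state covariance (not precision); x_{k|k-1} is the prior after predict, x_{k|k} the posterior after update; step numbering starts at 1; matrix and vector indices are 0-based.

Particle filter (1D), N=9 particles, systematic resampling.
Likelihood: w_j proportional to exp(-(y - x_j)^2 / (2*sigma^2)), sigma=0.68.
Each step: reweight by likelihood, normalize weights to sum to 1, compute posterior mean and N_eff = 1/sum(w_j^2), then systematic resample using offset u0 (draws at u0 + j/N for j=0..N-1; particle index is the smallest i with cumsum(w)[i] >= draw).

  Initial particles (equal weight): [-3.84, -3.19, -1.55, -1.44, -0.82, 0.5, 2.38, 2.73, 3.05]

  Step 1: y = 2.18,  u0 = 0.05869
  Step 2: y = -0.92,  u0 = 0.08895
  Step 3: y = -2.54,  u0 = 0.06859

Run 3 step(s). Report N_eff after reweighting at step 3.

N_eff = 8.0419

step 1: w=[0.0000, 0.0000, 0.0000, 0.0000, 0.0000, 0.0218, 0.4419, 0.3327, 0.2035]  mean=2.5917  Neff=2.8745  idx=[6, 6, 6, 6, 7, 7, 7, 8, 8]
step 2: w=[0.2366, 0.2366, 0.2366, 0.2366, 0.0170, 0.0170, 0.0170, 0.0012, 0.0012]  mean=2.3995  Neff=4.4484  idx=[0, 0, 1, 1, 2, 2, 3, 3, 5]
step 3: w=[0.1247, 0.1247, 0.1247, 0.1247, 0.1247, 0.1247, 0.1247, 0.1247, 0.0026]  mean=2.3809  Neff=8.0419  idx=[0, 1, 2, 3, 4, 5, 5, 6, 7]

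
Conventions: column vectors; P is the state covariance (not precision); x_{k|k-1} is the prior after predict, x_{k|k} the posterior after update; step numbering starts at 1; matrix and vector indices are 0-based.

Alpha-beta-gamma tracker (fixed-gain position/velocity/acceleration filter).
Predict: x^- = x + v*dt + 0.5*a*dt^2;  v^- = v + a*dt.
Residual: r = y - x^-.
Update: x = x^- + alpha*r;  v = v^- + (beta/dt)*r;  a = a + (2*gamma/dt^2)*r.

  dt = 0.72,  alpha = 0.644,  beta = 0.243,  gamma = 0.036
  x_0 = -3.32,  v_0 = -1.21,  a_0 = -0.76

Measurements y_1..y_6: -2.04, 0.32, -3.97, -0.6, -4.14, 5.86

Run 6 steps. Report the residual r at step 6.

resid = 9.7305

step 1: x_pred=-4.3882  r=2.3482  x^+=-2.8760  v^+=-0.9647  a^+=-0.4339
step 2: x_pred=-3.6830  r=4.0030  x^+=-1.1051  v^+=0.0739  a^+=0.1221
step 3: x_pred=-1.0202  r=-2.9498  x^+=-2.9199  v^+=-0.8337  a^+=-0.2876
step 4: x_pred=-3.5947  r=2.9947  x^+=-1.6661  v^+=-0.0301  a^+=0.1283
step 5: x_pred=-1.6545  r=-2.4855  x^+=-3.2552  v^+=-0.7765  a^+=-0.2169
step 6: x_pred=-3.8705  r=9.7305  x^+=2.3960  v^+=2.3514  a^+=1.1346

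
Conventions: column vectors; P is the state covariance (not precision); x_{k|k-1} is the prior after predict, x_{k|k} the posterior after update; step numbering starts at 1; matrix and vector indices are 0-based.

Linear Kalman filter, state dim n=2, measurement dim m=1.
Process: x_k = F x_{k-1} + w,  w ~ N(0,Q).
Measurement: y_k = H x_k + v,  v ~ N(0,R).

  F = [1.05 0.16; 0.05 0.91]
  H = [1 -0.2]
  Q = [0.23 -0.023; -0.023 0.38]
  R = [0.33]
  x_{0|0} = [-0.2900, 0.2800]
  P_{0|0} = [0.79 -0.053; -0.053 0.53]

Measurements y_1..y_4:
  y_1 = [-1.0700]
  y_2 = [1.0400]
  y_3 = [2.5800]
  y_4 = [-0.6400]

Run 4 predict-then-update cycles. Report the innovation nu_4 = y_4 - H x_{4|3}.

innov = [-2.5369]

step 1: x^-=[-0.2597, 0.2403]  P^-=[1.0967 0.0446; 0.0446 0.8160]  S=[1.4415]  K=[0.7546; -0.0823]  nu=[-0.7622]  x^+=[-0.8349, 0.3030]  P^+=[0.2758 0.1341; 0.1341 0.8063]
step 2: x^-=[-0.8282, 0.2340]  P^-=[0.5998 0.2381; 0.2381 1.0606]  S=[0.8770]  K=[0.6296; 0.0296]  nu=[1.9150]  x^+=[0.3776, 0.2907]  P^+=[0.2521 0.2217; 0.2217 1.0598]
step 3: x^-=[0.4430, 0.2834]  P^-=[0.6096 0.3582; 0.3582 1.2784]  S=[0.8475]  K=[0.6348; 0.1209]  nu=[2.1937]  x^+=[1.8355, 0.5487]  P^+=[0.2681 0.2931; 0.2931 1.2660]
step 4: x^-=[2.0151, 0.5911]  P^-=[0.6565 0.4578; 0.4578 1.4557]  S=[0.8616]  K=[0.6557; 0.1935]  nu=[-2.5369]  x^+=[0.3517, 0.1003]  P^+=[0.2861 0.3485; 0.3485 1.4235]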